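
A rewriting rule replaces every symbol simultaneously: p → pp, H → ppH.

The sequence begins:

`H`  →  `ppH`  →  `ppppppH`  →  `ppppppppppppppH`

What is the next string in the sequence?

φ(ppppppppppppppH) expands symbol-by-symbol to pp pp pp pp pp pp pp pp pp pp pp pp pp pp ppH; joining the 15 pieces gives the next term.

ppppppppppppppppppppppppppppppH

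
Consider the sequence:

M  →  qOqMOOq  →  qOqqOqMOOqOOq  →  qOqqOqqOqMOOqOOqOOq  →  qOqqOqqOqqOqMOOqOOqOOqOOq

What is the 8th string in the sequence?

Each term wraps the previous one in qOq on the left and OOq on the right.
From qOqqOqqOqqOqMOOqOOqOOqOOq, 3 further steps: qOqqOqqOqqOqMOOqOOqOOqOOq → qOqqOqqOqqOqqOqMOOqOOqOOqOOqOOq → qOqqOqqOqqOqqOqqOqMOOqOOqOOqOOqOOqOOq → (answer).

qOqqOqqOqqOqqOqqOqqOqMOOqOOqOOqOOqOOqOOqOOq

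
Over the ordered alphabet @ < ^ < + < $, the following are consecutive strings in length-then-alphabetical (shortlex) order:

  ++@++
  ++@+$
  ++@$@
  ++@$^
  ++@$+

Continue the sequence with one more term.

++@$$

The successor of ++@$+ increments the rightmost position that isn't already $ and resets every position after it to @.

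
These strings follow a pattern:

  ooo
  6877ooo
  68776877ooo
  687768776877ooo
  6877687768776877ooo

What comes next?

Each term is the previous one with 6877 prepended.
One more step from 6877687768776877ooo gives the answer.

68776877687768776877ooo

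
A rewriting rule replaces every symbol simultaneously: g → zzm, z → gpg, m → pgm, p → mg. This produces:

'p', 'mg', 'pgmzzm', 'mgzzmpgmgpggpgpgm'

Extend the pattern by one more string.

pgmzzmgpggpgpgmmgzzmpgmzzmmgzzmzzmmgzzmmgzzmpgm

φ(mgzzmpgmgpggpgpgm) expands symbol-by-symbol to pgm zzm gpg gpg pgm mg zzm pgm zzm mg zzm zzm mg zzm mg zzm pgm; joining the 17 pieces gives the next term.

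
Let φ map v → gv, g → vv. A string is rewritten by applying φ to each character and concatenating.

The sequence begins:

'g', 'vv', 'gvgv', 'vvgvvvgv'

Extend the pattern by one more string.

Apply φ to vvgvvvgv symbol by symbol: v→gv, v→gv, g→vv, v→gv, v→gv, v→gv, g→vv, v→gv; joined: gv gv vv gv gv gv vv gv.

gvgvvvgvgvgvvvgv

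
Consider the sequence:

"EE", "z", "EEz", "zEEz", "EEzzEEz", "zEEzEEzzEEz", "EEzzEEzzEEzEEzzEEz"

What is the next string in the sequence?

zEEzEEzzEEzEEzzEEzzEEzEEzzEEz

Each term (from the third on) is the two preceding terms concatenated in order: term 3 = EE·z = EEz.
Continuing: zEEzEEzzEEz · EEzzEEzzEEzEEzzEEz gives term 8.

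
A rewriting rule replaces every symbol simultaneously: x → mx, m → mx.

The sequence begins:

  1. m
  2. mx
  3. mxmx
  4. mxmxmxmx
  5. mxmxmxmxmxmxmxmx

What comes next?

φ(mxmxmxmxmxmxmxmx) expands symbol-by-symbol to mx mx mx mx mx mx mx mx mx mx mx mx mx mx mx mx; joining the 16 pieces gives the next term.

mxmxmxmxmxmxmxmxmxmxmxmxmxmxmxmx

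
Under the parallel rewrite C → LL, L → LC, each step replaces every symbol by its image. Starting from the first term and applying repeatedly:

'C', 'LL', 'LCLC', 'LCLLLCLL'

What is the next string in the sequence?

LCLLLCLCLCLLLCLC

Expanding LCLLLCLL: L→LC, C→LL, L→LC, L→LC, L→LC, C→LL, L→LC, L→LC. Concatenated: LC LL LC LC LC LL LC LC.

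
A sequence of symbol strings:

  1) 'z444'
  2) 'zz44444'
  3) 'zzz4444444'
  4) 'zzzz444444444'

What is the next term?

Term n consists of n z's, followed by 2n+1 4's (n = 1, 2, …).
At n = 5 the blocks have lengths 5, 11.

zzzzz44444444444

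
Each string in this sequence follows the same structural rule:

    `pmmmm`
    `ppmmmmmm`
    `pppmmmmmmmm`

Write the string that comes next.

Term n consists of n-1 p's, followed by 2n m's, where the shown terms are n = 2, 3, 4.
At n = 5 the blocks have lengths 4, 10.

ppppmmmmmmmmmm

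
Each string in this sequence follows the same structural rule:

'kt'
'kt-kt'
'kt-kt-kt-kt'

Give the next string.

Each string is two copies of the previous one joined by '-'.
Doubling kt-kt-kt-kt with '-' between the halves:

kt-kt-kt-kt-kt-kt-kt-kt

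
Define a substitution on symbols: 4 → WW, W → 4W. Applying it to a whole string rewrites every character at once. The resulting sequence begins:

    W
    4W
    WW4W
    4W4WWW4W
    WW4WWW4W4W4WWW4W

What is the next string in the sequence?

4W4WWW4W4W4WWW4WWW4WWW4W4W4WWW4W

Applying the rule to each of the 16 symbols of WW4WWW4W4W4WWW4W gives the pieces 4W 4W WW 4W 4W 4W WW 4W WW 4W WW 4W 4W 4W WW 4W, which concatenate to the answer.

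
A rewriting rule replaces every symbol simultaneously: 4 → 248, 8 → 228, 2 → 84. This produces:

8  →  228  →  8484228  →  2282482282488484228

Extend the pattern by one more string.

Replace each of the 19 characters of 2282482282488484228 in place — 84 84 228 84 248 228 84 84 228 84 248 228 228 248 228 248 84 84 228 — and concatenate.

8484228842482288484228842482282282482282488484228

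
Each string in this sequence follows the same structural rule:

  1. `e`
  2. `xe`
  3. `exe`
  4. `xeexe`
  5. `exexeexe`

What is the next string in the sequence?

Each term (from the third on) is the two preceding terms concatenated in order: term 3 = e·xe = exe.
Continuing: xeexe · exexeexe gives term 6.

xeexeexexeexe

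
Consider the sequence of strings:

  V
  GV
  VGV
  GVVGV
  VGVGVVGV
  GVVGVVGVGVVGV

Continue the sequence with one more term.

Each term (from the third on) is the two preceding terms concatenated in order: term 3 = V·GV = VGV.
The next term joins VGVGVVGV and GVVGVVGVGVVGV.

VGVGVVGVGVVGVVGVGVVGV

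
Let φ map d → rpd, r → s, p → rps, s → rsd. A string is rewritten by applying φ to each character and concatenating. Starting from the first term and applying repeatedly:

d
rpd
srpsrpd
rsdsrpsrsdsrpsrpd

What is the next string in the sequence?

srsdrpdrsdsrpsrsdsrsdrpdrsdsrpsrsdsrpsrpd

Replace each of the 17 characters of rsdsrpsrsdsrpsrpd in place — s rsd rpd rsd s rps rsd s rsd rpd rsd s rps rsd s rps rpd — and concatenate.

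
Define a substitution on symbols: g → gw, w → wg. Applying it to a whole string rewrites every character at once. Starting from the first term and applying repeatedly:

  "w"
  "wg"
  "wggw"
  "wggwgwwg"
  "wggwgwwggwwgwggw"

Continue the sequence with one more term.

wggwgwwggwwgwggwgwwgwggwwggwgwwg

φ(wggwgwwggwwgwggw) expands symbol-by-symbol to wg gw gw wg gw wg wg gw gw wg wg gw wg gw gw wg; joining the 16 pieces gives the next term.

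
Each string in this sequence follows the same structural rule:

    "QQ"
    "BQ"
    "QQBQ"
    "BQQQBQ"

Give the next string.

This is a Fibonacci-style word recurrence s(k) = s(k−2)·s(k−1): e.g. QQ·BQ = QQBQ.
Continuing: QQBQ · BQQQBQ gives term 5.

QQBQBQQQBQ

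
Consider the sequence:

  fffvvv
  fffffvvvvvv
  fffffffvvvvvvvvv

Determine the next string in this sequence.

Reading off run lengths: f runs 3, 5, 7; v runs 3, 6, 9 — each is linear in n (n = 1, 2, …).
Setting n = 4 gives 9, 12 characters in each block.

fffffffffvvvvvvvvvvvv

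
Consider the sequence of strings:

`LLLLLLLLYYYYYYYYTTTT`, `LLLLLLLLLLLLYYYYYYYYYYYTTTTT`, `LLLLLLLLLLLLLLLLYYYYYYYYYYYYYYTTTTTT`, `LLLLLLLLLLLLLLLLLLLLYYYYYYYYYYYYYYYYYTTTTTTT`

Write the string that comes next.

LLLLLLLLLLLLLLLLLLLLLLLLYYYYYYYYYYYYYYYYYYYYTTTTTTTT

The n-th term is 4n L's then 3n+2 Y's then n+2 T's, where the shown terms are n = 2, 3, 4, 5.
Setting n = 6 gives 24, 20, 8 characters in each block.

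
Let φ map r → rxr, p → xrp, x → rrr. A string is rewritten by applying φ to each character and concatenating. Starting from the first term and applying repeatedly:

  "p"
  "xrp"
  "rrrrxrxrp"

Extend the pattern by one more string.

rxrrxrrxrrxrrrrrxrrrrrxrxrp

Expanding rrrrxrxrp: r→rxr, r→rxr, r→rxr, r→rxr, x→rrr, r→rxr, x→rrr, r→rxr, p→xrp. Concatenated: rxr rxr rxr rxr rrr rxr rrr rxr xrp.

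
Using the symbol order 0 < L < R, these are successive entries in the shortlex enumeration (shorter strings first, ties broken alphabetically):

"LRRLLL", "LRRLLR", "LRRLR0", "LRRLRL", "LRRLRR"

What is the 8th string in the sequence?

Continuing the enumeration 3 steps past LRRLRR: LRRLRR → LRRR00 → LRRR0L → (answer).

LRRR0R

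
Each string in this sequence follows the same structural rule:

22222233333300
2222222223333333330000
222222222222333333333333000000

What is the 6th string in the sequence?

Term n consists of 3n+3 2's, followed by 3n+3 3's, followed by 2n 0's (n = 1, 2, …).
At n = 6 the blocks have lengths 21, 21, 12.

222222222222222222222333333333333333333333000000000000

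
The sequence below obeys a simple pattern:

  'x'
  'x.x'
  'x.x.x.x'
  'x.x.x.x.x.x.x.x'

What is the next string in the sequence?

Each string is two copies of the previous one joined by '.'.
Doubling x.x.x.x.x.x.x.x with '.' between the halves:

x.x.x.x.x.x.x.x.x.x.x.x.x.x.x.x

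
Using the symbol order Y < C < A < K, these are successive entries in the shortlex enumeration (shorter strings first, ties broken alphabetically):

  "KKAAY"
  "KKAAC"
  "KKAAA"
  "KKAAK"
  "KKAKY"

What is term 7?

Advancing 2 positions from KKAKY through KKAKY → KKAKC reaches term 7.

KKAKA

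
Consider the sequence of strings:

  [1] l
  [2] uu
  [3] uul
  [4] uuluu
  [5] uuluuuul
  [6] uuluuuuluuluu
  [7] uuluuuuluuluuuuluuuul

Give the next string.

uuluuuuluuluuuuluuuuluuluuuuluuluu

Each term (from the third on) is the previous term followed by the one before it: term 3 = uu·l = uul.
The next term joins uuluuuuluuluuuuluuuul and uuluuuuluuluu.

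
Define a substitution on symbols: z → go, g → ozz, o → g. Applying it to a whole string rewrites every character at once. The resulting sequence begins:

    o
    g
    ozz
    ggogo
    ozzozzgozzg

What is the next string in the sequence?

Rewriting each symbol of ozzozzgozzg: o→g, z→go, z→go, o→g, z→go, z→go, g→ozz, o→g, z→go, z→go, g→ozz, which concatenates to g go go g go go ozz g go go ozz.

ggogoggogoozzggogoozz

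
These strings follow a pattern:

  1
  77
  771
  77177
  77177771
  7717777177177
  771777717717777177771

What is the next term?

7717777177177771777717717777177177

Each term (from the third on) is the previous term followed by the one before it: term 3 = 77·1 = 771.
The next term joins 771777717717777177771 and 7717777177177.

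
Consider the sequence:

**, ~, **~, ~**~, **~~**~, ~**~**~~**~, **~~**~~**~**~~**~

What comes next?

~**~**~~**~**~~**~~**~**~~**~

From term 3 onward, concatenate the second-to-last term with the last: **·~ = **~, ~·**~ = ~**~, …
So term 8 is ~**~**~~**~·**~~**~~**~**~~**~.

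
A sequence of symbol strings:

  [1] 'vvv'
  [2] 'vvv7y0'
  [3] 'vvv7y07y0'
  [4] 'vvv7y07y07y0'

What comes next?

The strings grow by a fixed suffix 7y0 each time.
Applying this once more to vvv7y07y07y0:

vvv7y07y07y07y0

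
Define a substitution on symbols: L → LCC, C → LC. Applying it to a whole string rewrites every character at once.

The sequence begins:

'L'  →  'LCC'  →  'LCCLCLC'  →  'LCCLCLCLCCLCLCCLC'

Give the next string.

Rewriting the 17 symbols of LCCLCLCLCCLCLCCLC one by one yields LCC LC LC LCC LC LCC LC LCC LC LC LCC LC LCC LC LC LCC LC; concatenated:

LCCLCLCLCCLCLCCLCLCCLCLCLCCLCLCCLCLCLCCLC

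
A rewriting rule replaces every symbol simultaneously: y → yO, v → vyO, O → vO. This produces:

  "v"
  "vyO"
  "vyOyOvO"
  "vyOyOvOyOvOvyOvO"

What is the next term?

vyOyOvOyOvOvyOvOyOvOvyOvOvyOyOvOvyOvO

φ(vyOyOvOyOvOvyOvO) expands symbol-by-symbol to vyO yO vO yO vO vyO vO yO vO vyO vO vyO yO vO vyO vO; joining the 16 pieces gives the next term.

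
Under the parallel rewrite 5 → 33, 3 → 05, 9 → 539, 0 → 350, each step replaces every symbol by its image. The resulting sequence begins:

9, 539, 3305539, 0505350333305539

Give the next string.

Replace each of the 16 characters of 0505350333305539 in place — 350 33 350 33 05 33 350 05 05 05 05 350 33 33 05 539 — and concatenate.

3503335033053335005050505350333305539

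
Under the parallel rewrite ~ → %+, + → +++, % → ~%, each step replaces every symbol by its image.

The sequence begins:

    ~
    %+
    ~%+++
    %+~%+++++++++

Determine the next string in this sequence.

Applying the rule to each of the 13 symbols of %+~%+++++++++ gives the pieces ~% +++ %+ ~% +++ +++ +++ +++ +++ +++ +++ +++ +++, which concatenate to the answer.

~%+++%+~%+++++++++++++++++++++++++++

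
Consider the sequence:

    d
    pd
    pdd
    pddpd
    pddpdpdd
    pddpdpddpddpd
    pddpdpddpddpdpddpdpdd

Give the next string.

This is a Fibonacci-style word recurrence s(k) = s(k−1)·s(k−2): e.g. pd·d = pdd.
So term 8 is pddpdpddpddpdpddpdpdd·pddpdpddpddpd.

pddpdpddpddpdpddpdpddpddpdpddpddpd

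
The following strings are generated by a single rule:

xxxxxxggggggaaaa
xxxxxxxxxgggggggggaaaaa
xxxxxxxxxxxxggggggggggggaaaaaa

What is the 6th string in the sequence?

Reading off run lengths: x runs 6, 9, 12; g runs 6, 9, 12; a runs 4, 5, 6 — each is linear in n (n = 1, 2, …).
Setting n = 6 gives 21, 21, 9 characters in each block.

xxxxxxxxxxxxxxxxxxxxxgggggggggggggggggggggaaaaaaaaa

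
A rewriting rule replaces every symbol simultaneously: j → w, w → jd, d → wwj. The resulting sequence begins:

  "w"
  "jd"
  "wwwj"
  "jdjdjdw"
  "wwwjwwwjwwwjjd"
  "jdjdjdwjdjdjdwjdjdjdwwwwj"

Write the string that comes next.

Rewriting the 25 symbols of jdjdjdwjdjdjdwjdjdjdwwwwj one by one yields w wwj w wwj w wwj jd w wwj w wwj w wwj jd w wwj w wwj w wwj jd jd jd jd w; concatenated:

wwwjwwwjwwwjjdwwwjwwwjwwwjjdwwwjwwwjwwwjjdjdjdjdw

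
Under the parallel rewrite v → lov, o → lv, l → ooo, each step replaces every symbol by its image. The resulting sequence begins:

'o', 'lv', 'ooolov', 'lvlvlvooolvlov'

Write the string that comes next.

Rewriting the 14 symbols of lvlvlvooolvlov one by one yields ooo lov ooo lov ooo lov lv lv lv ooo lov ooo lv lov; concatenated:

ooolovooolovooolovlvlvlvooolovooolvlov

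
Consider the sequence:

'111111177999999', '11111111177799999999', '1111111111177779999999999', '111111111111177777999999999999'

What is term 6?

Reading off run lengths: 1 runs 7, 9, 11, 13; 7 runs 2, 3, 4, 5; 9 runs 6, 8, 10, 12 — each is linear in n, where the shown terms are n = 3, 4, 5, 6.
Setting n = 8 gives 17, 7, 16 characters in each block.

1111111111111111177777779999999999999999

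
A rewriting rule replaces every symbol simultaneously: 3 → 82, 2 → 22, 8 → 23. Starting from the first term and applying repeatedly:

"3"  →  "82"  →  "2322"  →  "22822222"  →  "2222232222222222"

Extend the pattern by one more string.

Rewriting the 16 symbols of 2222232222222222 one by one yields 22 22 22 22 22 82 22 22 22 22 22 22 22 22 22 22; concatenated:

22222222228222222222222222222222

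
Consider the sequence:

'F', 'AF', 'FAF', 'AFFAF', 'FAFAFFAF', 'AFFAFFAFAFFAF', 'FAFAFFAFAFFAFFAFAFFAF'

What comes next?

AFFAFFAFAFFAFFAFAFFAFAFFAFFAFAFFAF

Each term (from the third on) is the two preceding terms concatenated in order: term 3 = F·AF = FAF.
The next term joins AFFAFFAFAFFAF and FAFAFFAFAFFAFFAFAFFAF.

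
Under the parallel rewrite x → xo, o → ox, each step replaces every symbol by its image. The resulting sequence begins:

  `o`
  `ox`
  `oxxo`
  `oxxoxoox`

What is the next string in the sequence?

Rewriting each symbol of oxxoxoox: o→ox, x→xo, x→xo, o→ox, x→xo, o→ox, o→ox, x→xo, which concatenates to ox xo xo ox xo ox ox xo.

oxxoxooxxooxoxxo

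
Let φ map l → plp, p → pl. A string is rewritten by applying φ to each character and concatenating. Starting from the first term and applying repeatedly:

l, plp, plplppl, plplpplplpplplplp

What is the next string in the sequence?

φ(plplpplplpplplplp) expands symbol-by-symbol to pl plp pl plp pl pl plp pl plp pl pl plp pl plp pl plp pl; joining the 17 pieces gives the next term.

plplpplplpplplplpplplpplplplpplplpplplppl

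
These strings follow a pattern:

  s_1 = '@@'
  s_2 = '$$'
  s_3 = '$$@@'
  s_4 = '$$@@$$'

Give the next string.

$$@@$$$$@@

This is a Fibonacci-style word recurrence s(k) = s(k−1)·s(k−2): e.g. $$·@@ = $$@@.
Continuing: $$@@$$ · $$@@ gives term 5.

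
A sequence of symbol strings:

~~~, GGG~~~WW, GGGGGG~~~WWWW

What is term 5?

GGGGGGGGGGGG~~~WWWWWWWW

s(k+1) = GGG·s(k)·WW, so each term gains GGG as a prefix and WW as a suffix.
From GGGGGG~~~WWWW, 2 further steps: GGGGGG~~~WWWW → GGGGGGGGG~~~WWWWWW → (answer).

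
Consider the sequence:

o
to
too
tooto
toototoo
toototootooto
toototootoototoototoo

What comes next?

This is a Fibonacci-style word recurrence s(k) = s(k−1)·s(k−2): e.g. to·o = too.
Continuing: toototootoototoototoo · toototootooto gives term 8.

toototootoototoototootoototootooto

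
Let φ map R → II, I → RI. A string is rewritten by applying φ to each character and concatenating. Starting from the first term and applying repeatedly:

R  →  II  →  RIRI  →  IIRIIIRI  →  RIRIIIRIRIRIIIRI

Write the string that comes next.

Replace each of the 16 characters of RIRIIIRIRIRIIIRI in place — II RI II RI RI RI II RI II RI II RI RI RI II RI — and concatenate.

IIRIIIRIRIRIIIRIIIRIIIRIRIRIIIRI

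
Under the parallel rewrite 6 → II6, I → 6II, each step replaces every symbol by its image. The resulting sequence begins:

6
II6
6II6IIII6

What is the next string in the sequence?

II66II6IIII66II6II6II6IIII6

Apply φ to 6II6IIII6 symbol by symbol: 6→II6, I→6II, I→6II, 6→II6, I→6II, I→6II, I→6II, I→6II, 6→II6; joined: II6 6II 6II II6 6II 6II 6II 6II II6.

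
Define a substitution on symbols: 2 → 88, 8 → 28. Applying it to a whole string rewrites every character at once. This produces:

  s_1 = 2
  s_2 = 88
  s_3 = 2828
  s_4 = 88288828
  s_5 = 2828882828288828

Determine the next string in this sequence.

Rewriting the 16 symbols of 2828882828288828 one by one yields 88 28 88 28 28 28 88 28 88 28 88 28 28 28 88 28; concatenated:

88288828282888288828882828288828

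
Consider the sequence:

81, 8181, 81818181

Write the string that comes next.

Each string is two copies of the previous one concatenated.
One more doubling of 81818181 gives the answer.

8181818181818181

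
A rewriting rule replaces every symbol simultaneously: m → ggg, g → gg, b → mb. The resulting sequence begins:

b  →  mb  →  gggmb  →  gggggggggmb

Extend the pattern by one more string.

gggggggggggggggggggggmb

Rewriting each symbol of gggggggggmb: g→gg, g→gg, g→gg, g→gg, g→gg, g→gg, g→gg, g→gg, g→gg, m→ggg, b→mb, which concatenates to gg gg gg gg gg gg gg gg gg ggg mb.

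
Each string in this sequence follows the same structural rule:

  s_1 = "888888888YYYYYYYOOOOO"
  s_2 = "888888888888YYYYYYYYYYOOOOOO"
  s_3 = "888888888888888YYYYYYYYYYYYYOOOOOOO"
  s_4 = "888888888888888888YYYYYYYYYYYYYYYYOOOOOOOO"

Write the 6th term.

Term n consists of 3n 8's, followed by 3n-2 Y's, followed by n+2 O's, where the shown terms are n = 3, 4, 5, 6.
Setting n = 8 gives 24, 22, 10 characters in each block.

888888888888888888888888YYYYYYYYYYYYYYYYYYYYYYOOOOOOOOOO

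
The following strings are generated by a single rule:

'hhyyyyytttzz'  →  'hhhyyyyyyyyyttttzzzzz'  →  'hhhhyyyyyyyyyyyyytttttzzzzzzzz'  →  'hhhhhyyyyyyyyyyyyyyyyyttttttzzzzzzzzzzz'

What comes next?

The n-th term is n+1 h's then 4n+1 y's then n+2 t's then 3n-1 z's (n = 1, 2, …).
At n = 5 the blocks have lengths 6, 21, 7, 14.

hhhhhhyyyyyyyyyyyyyyyyyyyyytttttttzzzzzzzzzzzzzz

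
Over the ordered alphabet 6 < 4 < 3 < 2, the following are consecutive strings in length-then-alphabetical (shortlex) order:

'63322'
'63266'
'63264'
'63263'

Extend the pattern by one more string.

The successor of 63263 increments the rightmost position that isn't already 2 and resets every position after it to 6.

63262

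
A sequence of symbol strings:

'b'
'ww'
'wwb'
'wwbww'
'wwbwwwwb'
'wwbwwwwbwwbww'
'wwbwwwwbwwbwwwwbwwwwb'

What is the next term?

This is a Fibonacci-style word recurrence s(k) = s(k−1)·s(k−2): e.g. ww·b = wwb.
So term 8 is wwbwwwwbwwbwwwwbwwwwb·wwbwwwwbwwbww.

wwbwwwwbwwbwwwwbwwwwbwwbwwwwbwwbww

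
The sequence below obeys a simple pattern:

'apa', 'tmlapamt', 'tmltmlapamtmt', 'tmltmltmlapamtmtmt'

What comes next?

s(k+1) = tml·s(k)·mt, so each term gains tml as a prefix and mt as a suffix.
So the next term is tml·tmltmltmlapamtmtmt·mt.

tmltmltmltmlapamtmtmtmt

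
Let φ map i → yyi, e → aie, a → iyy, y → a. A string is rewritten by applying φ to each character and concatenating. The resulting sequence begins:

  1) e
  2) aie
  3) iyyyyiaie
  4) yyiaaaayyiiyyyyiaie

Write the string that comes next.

Replace each of the 19 characters of yyiaaaayyiiyyyyiaie in place — a a yyi iyy iyy iyy iyy a a yyi yyi a a a a yyi iyy yyi aie — and concatenate.

aayyiiyyiyyiyyiyyaayyiyyiaaaayyiiyyyyiaie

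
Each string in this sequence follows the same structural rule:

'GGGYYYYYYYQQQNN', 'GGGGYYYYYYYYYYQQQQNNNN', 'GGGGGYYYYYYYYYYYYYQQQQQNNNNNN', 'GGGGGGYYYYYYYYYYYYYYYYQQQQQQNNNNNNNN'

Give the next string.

GGGGGGGYYYYYYYYYYYYYYYYYYYQQQQQQQNNNNNNNNNN

Term n consists of n+1 G's, followed by 3n+1 Y's, followed by n+1 Q's, followed by 2n-2 N's, where the shown terms are n = 2, 3, 4, 5.
For the next term, n = 6, so the run lengths are 7, 19, 7, 10.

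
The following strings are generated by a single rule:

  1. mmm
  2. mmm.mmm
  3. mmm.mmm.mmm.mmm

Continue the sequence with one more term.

Each string is two copies of the previous one joined by '.'.
Doubling mmm.mmm.mmm.mmm with '.' between the halves:

mmm.mmm.mmm.mmm.mmm.mmm.mmm.mmm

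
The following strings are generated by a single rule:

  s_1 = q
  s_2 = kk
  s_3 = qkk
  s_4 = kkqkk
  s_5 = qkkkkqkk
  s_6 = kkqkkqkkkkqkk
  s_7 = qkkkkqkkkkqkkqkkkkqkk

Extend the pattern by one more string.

Each term (from the third on) is the two preceding terms concatenated in order: term 3 = q·kk = qkk.
Continuing: kkqkkqkkkkqkk · qkkkkqkkkkqkkqkkkkqkk gives term 8.

kkqkkqkkkkqkkqkkkkqkkkkqkkqkkkkqkk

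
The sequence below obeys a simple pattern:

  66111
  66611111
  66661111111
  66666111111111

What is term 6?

66666661111111111111

The n-th term is n+1 6's then 2n+1 1's (n = 1, 2, …).
Setting n = 6 gives 7, 13 characters in each block.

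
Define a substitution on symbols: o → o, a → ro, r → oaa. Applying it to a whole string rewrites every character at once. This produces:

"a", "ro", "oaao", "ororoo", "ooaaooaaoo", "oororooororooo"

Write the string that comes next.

Replace each of the 14 characters of oororooororooo in place — o o oaa o oaa o o o oaa o oaa o o o — and concatenate.

oooaaooaaooooaaooaaooo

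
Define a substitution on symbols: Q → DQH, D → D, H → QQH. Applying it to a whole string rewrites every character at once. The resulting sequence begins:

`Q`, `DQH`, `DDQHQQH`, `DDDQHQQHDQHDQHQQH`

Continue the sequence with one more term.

Rewriting the 17 symbols of DDDQHQQHDQHDQHQQH one by one yields D D D DQH QQH DQH DQH QQH D DQH QQH D DQH QQH DQH DQH QQH; concatenated:

DDDDQHQQHDQHDQHQQHDDQHQQHDDQHQQHDQHDQHQQH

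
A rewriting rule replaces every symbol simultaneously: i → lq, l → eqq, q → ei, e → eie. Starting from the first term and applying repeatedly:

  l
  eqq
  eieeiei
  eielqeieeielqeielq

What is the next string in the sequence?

Applying the rule to each of the 18 symbols of eielqeieeielqeielq gives the pieces eie lq eie eqq ei eie lq eie eie lq eie eqq ei eie lq eie eqq ei, which concatenate to the answer.

eielqeieeqqeieielqeieeielqeieeqqeieielqeieeqqei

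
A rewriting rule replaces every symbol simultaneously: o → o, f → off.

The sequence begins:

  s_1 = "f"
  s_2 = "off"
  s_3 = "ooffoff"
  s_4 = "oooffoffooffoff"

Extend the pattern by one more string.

ooooffoffooffoffoooffoffooffoff

Applying the rule to each of the 15 symbols of oooffoffooffoff gives the pieces o o o off off o off off o o off off o off off, which concatenate to the answer.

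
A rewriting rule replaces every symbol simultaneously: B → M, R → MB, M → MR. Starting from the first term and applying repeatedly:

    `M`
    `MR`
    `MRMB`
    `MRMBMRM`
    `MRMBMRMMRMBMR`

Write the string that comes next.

Rewriting the 13 symbols of MRMBMRMMRMBMR one by one yields MR MB MR M MR MB MR MR MB MR M MR MB; concatenated:

MRMBMRMMRMBMRMRMBMRMMRMB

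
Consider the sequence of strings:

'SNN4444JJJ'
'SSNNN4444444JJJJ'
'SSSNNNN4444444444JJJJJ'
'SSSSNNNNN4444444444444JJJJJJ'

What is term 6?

SSSSSSNNNNNNN4444444444444444444JJJJJJJJ

Each string has the form S^{n} N^{n+1} 4^{3n+1} J^{n+2} (n = 1, 2, …).
For term 6, n = 6, so the run lengths are 6, 7, 19, 8.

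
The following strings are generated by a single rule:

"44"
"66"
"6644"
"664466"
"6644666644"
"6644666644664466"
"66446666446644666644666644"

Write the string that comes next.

664466664466446666446666446644666644664466

From term 3 onward, concatenate the last term with the second-to-last: 66·44 = 6644, 6644·66 = 664466, …
So term 8 is 66446666446644666644666644·6644666644664466.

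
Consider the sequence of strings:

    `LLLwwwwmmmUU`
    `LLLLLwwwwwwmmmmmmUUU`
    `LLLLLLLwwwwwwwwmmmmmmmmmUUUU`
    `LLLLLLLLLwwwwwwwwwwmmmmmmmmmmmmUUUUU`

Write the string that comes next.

LLLLLLLLLLLwwwwwwwwwwwwmmmmmmmmmmmmmmmUUUUUU

Term n consists of 2n+1 L's, followed by 2n+2 w's, followed by 3n m's, followed by n+1 U's (n = 1, 2, …).
For the next term, n = 5, so the run lengths are 11, 12, 15, 6.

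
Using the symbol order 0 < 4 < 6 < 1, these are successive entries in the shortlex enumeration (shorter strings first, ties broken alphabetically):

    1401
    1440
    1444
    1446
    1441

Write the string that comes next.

Treat 1441 as a base-4 numeral over the given alphabet and add one, carrying through any trailing 1's.

1460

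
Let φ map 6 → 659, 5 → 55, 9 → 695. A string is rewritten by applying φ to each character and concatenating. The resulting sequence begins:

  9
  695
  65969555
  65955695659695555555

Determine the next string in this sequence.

659556955555659695556595569565969555555555555555

φ(65955695659695555555) expands symbol-by-symbol to 659 55 695 55 55 659 695 55 659 55 695 659 695 55 55 55 55 55 55 55; joining the 20 pieces gives the next term.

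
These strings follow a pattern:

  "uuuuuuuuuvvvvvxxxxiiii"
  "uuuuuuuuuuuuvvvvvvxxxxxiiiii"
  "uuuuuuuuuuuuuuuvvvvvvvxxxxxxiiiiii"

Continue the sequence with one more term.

Each string has the form u^{3n} v^{n+2} x^{n+1} i^{n+1}, where the shown terms are n = 3, 4, 5.
For the next term, n = 6, so the run lengths are 18, 8, 7, 7.

uuuuuuuuuuuuuuuuuuvvvvvvvvxxxxxxxiiiiiii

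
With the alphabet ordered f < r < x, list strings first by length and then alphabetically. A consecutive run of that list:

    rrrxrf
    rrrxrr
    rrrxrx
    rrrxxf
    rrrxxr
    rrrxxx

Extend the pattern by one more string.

rrxfff

Treat rrrxxx as a base-3 numeral over the given alphabet and add one, carrying through any trailing x's.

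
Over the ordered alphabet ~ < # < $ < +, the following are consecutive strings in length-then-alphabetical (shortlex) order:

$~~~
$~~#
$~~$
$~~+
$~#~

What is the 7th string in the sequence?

$~#$

Continuing the enumeration 2 steps past $~#~: $~#~ → $~## → (answer).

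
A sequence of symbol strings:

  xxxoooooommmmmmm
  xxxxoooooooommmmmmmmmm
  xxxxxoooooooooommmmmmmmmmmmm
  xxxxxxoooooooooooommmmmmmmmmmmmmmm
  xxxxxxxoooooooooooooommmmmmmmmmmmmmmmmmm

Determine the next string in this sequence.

xxxxxxxxoooooooooooooooommmmmmmmmmmmmmmmmmmmmm

Term n consists of n x's, followed by 2n o's, followed by 3n-2 m's, where the shown terms are n = 3, 4, 5, 6, 7.
Setting n = 8 gives 8, 16, 22 characters in each block.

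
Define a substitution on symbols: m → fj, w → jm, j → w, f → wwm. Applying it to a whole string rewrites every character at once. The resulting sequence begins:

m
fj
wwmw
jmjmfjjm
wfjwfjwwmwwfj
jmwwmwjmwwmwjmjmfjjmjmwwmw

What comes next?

φ(jmwwmwjmwwmwjmjmfjjmjmwwmw) expands symbol-by-symbol to w fj jm jm fj jm w fj jm jm fj jm w fj w fj wwm w w fj w fj jm jm fj jm; joining the 26 pieces gives the next term.

wfjjmjmfjjmwfjjmjmfjjmwfjwfjwwmwwfjwfjjmjmfjjm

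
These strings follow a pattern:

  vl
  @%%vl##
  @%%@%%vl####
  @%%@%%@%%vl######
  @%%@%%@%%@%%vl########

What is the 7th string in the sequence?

Each term wraps the previous one in @%% on the left and ## on the right.
From @%%@%%@%%@%%vl########, 2 further steps: @%%@%%@%%@%%vl######## → @%%@%%@%%@%%@%%vl########## → (answer).

@%%@%%@%%@%%@%%@%%vl############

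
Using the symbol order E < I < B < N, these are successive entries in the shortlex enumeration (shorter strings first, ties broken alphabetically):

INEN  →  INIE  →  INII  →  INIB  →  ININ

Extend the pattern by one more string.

The successor of ININ increments the rightmost position that isn't already N and resets every position after it to E.

INBE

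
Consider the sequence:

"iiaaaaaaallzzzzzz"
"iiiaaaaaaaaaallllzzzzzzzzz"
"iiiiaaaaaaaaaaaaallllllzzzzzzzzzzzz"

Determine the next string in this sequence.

iiiiiaaaaaaaaaaaaaaaallllllllzzzzzzzzzzzzzzz

The n-th term is n i's then 3n+1 a's then 2n-2 l's then 3n z's, where the shown terms are n = 2, 3, 4.
Setting n = 5 gives 5, 16, 8, 15 characters in each block.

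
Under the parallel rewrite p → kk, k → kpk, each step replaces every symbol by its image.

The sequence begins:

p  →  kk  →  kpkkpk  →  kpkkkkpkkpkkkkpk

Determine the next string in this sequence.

kpkkkkpkkpkkpkkpkkkkpkkpkkkkpkkpkkpkkpkkkkpk

φ(kpkkkkpkkpkkkkpk) expands symbol-by-symbol to kpk kk kpk kpk kpk kpk kk kpk kpk kk kpk kpk kpk kpk kk kpk; joining the 16 pieces gives the next term.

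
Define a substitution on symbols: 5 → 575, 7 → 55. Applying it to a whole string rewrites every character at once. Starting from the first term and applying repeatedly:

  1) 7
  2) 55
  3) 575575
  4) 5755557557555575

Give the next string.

57555575575575575555755755557557557557555575

φ(5755557557555575) expands symbol-by-symbol to 575 55 575 575 575 575 55 575 575 55 575 575 575 575 55 575; joining the 16 pieces gives the next term.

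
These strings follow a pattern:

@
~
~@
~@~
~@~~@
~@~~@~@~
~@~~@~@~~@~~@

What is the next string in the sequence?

Each term (from the third on) is the previous term followed by the one before it: term 3 = ~·@ = ~@.
Continuing: ~@~~@~@~~@~~@ · ~@~~@~@~ gives term 8.

~@~~@~@~~@~~@~@~~@~@~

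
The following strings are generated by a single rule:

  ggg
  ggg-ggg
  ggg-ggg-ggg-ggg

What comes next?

Every step duplicates the string with '-' between the halves.
Doubling ggg-ggg-ggg-ggg with '-' between the halves:

ggg-ggg-ggg-ggg-ggg-ggg-ggg-ggg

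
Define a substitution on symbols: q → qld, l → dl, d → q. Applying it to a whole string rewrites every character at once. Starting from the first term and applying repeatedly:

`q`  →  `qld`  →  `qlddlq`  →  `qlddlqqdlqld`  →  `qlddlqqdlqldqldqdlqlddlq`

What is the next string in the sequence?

qlddlqqdlqldqldqdlqlddlqqlddlqqldqdlqlddlqqdlqld

Replace each of the 24 characters of qlddlqqdlqldqldqdlqlddlq in place — qld dl q q dl qld qld q dl qld dl q qld dl q qld q dl qld dl q q dl qld — and concatenate.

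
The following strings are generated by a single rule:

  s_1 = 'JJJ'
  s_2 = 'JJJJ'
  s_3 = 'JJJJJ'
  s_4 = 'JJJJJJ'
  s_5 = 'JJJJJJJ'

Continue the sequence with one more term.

Each term is the previous one with J prepended.
So the next term is J·JJJJJJJ.

JJJJJJJJ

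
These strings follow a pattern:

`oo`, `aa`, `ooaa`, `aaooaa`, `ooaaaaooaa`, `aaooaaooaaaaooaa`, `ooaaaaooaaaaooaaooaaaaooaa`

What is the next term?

This is a Fibonacci-style word recurrence s(k) = s(k−2)·s(k−1): e.g. oo·aa = ooaa.
Continuing: aaooaaooaaaaooaa · ooaaaaooaaaaooaaooaaaaooaa gives term 8.

aaooaaooaaaaooaaooaaaaooaaaaooaaooaaaaooaa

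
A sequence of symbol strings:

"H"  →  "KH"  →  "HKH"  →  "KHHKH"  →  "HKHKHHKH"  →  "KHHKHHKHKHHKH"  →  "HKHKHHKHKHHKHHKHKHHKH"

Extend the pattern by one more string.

This is a Fibonacci-style word recurrence s(k) = s(k−2)·s(k−1): e.g. H·KH = HKH.
Continuing: KHHKHHKHKHHKH · HKHKHHKHKHHKHHKHKHHKH gives term 8.

KHHKHHKHKHHKHHKHKHHKHKHHKHHKHKHHKH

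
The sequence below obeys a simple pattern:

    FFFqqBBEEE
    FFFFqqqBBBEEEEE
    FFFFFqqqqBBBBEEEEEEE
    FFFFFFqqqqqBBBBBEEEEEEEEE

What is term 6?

Reading off run lengths: F runs 3, 4, 5, 6; q runs 2, 3, 4, 5; B runs 2, 3, 4, 5; E runs 3, 5, 7, 9 — each is linear in n, where the shown terms are n = 2, 3, 4, 5.
Setting n = 7 gives 8, 7, 7, 13 characters in each block.

FFFFFFFFqqqqqqqBBBBBBBEEEEEEEEEEEEE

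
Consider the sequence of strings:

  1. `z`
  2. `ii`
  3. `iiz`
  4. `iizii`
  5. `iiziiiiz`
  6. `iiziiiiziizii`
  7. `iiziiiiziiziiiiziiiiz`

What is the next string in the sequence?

iiziiiiziiziiiiziiiiziiziiiiziizii

Each term (from the third on) is the previous term followed by the one before it: term 3 = ii·z = iiz.
So term 8 is iiziiiiziiziiiiziiiiz·iiziiiiziizii.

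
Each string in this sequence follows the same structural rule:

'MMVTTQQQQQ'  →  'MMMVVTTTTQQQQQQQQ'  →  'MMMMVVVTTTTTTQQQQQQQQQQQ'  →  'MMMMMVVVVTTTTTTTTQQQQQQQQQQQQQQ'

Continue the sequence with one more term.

MMMMMMVVVVVTTTTTTTTTTQQQQQQQQQQQQQQQQQ

Term n consists of n+1 M's, followed by n V's, followed by 2n T's, followed by 3n+2 Q's (n = 1, 2, …).
For the next term, n = 5, so the run lengths are 6, 5, 10, 17.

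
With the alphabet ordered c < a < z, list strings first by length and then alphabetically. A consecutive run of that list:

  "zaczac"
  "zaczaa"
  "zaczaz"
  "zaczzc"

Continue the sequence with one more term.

zaczza

The successor of zaczzc increments the rightmost position that isn't already z and resets every position after it to c.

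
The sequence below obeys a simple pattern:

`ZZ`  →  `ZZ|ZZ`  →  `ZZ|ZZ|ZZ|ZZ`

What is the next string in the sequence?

Each string is two copies of the previous one joined by '|'.
One more doubling of ZZ|ZZ|ZZ|ZZ gives the answer.

ZZ|ZZ|ZZ|ZZ|ZZ|ZZ|ZZ|ZZ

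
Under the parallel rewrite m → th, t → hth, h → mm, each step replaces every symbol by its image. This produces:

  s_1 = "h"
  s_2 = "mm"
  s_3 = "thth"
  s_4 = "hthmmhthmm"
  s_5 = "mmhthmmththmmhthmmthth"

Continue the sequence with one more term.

Replace each of the 22 characters of mmhthmmththmmhthmmthth in place — th th mm hth mm th th hth mm hth mm th th mm hth mm th th hth mm hth mm — and concatenate.

ththmmhthmmththhthmmhthmmththmmhthmmththhthmmhthmm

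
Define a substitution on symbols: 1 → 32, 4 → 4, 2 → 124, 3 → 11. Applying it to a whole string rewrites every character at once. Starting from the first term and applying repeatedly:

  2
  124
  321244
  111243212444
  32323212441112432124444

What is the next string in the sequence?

Replace each of the 23 characters of 32323212441112432124444 in place — 11 124 11 124 11 124 32 124 4 4 32 32 32 124 4 11 124 32 124 4 4 4 4 — and concatenate.

1112411124111243212444323232124411124321244444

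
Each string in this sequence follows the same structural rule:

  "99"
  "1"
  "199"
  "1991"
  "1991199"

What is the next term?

19911991991

From term 3 onward, concatenate the last term with the second-to-last: 1·99 = 199, 199·1 = 1991, …
Continuing: 1991199 · 1991 gives term 6.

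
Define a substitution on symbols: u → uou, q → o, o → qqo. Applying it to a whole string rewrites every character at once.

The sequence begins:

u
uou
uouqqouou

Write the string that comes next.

Rewriting each symbol of uouqqouou: u→uou, o→qqo, u→uou, q→o, q→o, o→qqo, u→uou, o→qqo, u→uou, which concatenates to uou qqo uou o o qqo uou qqo uou.

uouqqououooqqououqqouou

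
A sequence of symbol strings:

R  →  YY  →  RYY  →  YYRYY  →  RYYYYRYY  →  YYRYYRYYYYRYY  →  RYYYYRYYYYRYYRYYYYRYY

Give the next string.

YYRYYRYYYYRYYRYYYYRYYYYRYYRYYYYRYY

Each term (from the third on) is the two preceding terms concatenated in order: term 3 = R·YY = RYY.
Continuing: YYRYYRYYYYRYY · RYYYYRYYYYRYYRYYYYRYY gives term 8.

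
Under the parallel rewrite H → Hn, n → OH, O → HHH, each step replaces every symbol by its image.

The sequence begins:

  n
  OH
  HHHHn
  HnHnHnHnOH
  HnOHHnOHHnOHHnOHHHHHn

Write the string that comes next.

Rewriting the 21 symbols of HnOHHnOHHnOHHnOHHHHHn one by one yields Hn OH HHH Hn Hn OH HHH Hn Hn OH HHH Hn Hn OH HHH Hn Hn Hn Hn Hn OH; concatenated:

HnOHHHHHnHnOHHHHHnHnOHHHHHnHnOHHHHHnHnHnHnHnOH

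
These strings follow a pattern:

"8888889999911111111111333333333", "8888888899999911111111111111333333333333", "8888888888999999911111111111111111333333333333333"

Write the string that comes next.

8888888888889999999911111111111111111111333333333333333333

The n-th term is 2n 8's then n+2 9's then 3n+2 1's then 3n 3's, where the shown terms are n = 3, 4, 5.
For the next term, n = 6, so the run lengths are 12, 8, 20, 18.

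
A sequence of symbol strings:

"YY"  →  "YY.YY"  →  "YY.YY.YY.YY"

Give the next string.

Every step duplicates the string with '.' between the halves.
Doubling YY.YY.YY.YY with '.' between the halves:

YY.YY.YY.YY.YY.YY.YY.YY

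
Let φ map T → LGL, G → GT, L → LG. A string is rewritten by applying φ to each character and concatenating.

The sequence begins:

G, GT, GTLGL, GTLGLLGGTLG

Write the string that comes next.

Apply φ to GTLGLLGGTLG symbol by symbol: G→GT, T→LGL, L→LG, G→GT, L→LG, L→LG, G→GT, G→GT, T→LGL, L→LG, G→GT; joined: GT LGL LG GT LG LG GT GT LGL LG GT.

GTLGLLGGTLGLGGTGTLGLLGGT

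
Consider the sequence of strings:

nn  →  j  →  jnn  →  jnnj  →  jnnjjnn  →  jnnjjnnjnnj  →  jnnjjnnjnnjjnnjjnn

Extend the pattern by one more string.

jnnjjnnjnnjjnnjjnnjnnjjnnjnnj

This is a Fibonacci-style word recurrence s(k) = s(k−1)·s(k−2): e.g. j·nn = jnn.
Continuing: jnnjjnnjnnjjnnjjnn · jnnjjnnjnnj gives term 8.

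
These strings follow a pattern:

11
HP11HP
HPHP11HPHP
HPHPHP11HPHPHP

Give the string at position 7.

HPHPHPHPHPHP11HPHPHPHPHPHP

s(k+1) = HP·s(k)·HP, so each term gains HP as a prefix and HP as a suffix.
From HPHPHP11HPHPHP, 3 further steps: HPHPHP11HPHPHP → HPHPHPHP11HPHPHPHP → HPHPHPHPHP11HPHPHPHPHP → (answer).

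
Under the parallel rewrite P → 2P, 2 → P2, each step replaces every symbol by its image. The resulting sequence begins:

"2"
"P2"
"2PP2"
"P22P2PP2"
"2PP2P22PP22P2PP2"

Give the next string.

P22P2PP22PP2P22P2PP2P22PP22P2PP2

Applying the rule to each of the 16 symbols of 2PP2P22PP22P2PP2 gives the pieces P2 2P 2P P2 2P P2 P2 2P 2P P2 P2 2P P2 2P 2P P2, which concatenate to the answer.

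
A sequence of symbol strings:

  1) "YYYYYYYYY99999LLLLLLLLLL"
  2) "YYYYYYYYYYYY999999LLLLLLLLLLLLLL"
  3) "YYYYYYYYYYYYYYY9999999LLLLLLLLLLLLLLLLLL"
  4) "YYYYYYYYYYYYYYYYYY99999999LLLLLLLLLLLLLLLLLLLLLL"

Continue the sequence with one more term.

YYYYYYYYYYYYYYYYYYYYY999999999LLLLLLLLLLLLLLLLLLLLLLLLLL

The n-th term is 3n Y's then n+2 9's then 4n-2 L's, where the shown terms are n = 3, 4, 5, 6.
At n = 7 the blocks have lengths 21, 9, 26.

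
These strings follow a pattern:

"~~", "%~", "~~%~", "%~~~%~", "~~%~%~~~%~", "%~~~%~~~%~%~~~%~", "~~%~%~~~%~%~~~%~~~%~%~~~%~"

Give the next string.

From term 3 onward, concatenate the second-to-last term with the last: ~~·%~ = ~~%~, %~·~~%~ = %~~~%~, …
So term 8 is %~~~%~~~%~%~~~%~·~~%~%~~~%~%~~~%~~~%~%~~~%~.

%~~~%~~~%~%~~~%~~~%~%~~~%~%~~~%~~~%~%~~~%~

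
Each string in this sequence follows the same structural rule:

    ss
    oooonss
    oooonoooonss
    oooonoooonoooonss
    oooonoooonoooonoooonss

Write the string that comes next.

Every step adds oooon at the front: s(k+1) = oooon·s(k).
So the next term is oooon·oooonoooonoooonoooonss.

oooonoooonoooonoooonoooonss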